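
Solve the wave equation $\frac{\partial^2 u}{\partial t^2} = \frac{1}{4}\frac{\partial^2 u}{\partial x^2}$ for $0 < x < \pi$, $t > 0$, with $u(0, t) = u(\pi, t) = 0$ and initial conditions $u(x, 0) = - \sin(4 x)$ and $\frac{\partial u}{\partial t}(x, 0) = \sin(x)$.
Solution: Separating variables: $u = \sum [A_n \cos(\omega_n t) + B_n \sin(\omega_n t)] \sin(nx)$, $\omega_n = n/2$. From ICs ($B_n$ = velocity coefficient / $\omega_n$): $A_4=-1, B_1=2$.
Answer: $u(x, t) = 2 \sin(t/2) \sin(x) -  \sin(4 x) \cos(2 t)$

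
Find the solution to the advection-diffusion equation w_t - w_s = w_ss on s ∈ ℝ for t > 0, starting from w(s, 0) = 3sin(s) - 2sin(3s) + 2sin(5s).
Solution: Change to a moving frame: let η = s + t, σ = t and write w(s,t) = u(η,σ).
By the chain rule w_t = u_σ + u_η, w_s = u_η, w_ss = u_ηη.
Then w_t - w_s = u_σ: the advection term cancels and the PDE becomes the heat equation u_σ = u_ηη on η ∈ ℝ.
Initial data: u(η,0) = w(η,0) = 3sin(η) - 2sin(3η) + 2sin(5η).
On η ∈ ℝ each mode satisfies (sin(nη))″ = -n² sin(nη), so exp(-n²σ) sin(nη) solves the heat equation; by superposition u(η,σ) = Σ c_n exp(-n²σ) sin(nη).
Reading off the coefficients: c_1=3, c_3=-2, c_5=2, so u(η,σ) = 3exp(-σ)sin(η) - 2exp(-9σ)sin(3η) + 2exp(-25σ)sin(5η).
Substituting back η = s + t, σ = t: w(s,t) = u(s + t, t).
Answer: w(s, t) = 3exp(-t)sin(s + t) - 2exp(-9t)sin(3s + 3t) + 2exp(-25t)sin(5s + 5t)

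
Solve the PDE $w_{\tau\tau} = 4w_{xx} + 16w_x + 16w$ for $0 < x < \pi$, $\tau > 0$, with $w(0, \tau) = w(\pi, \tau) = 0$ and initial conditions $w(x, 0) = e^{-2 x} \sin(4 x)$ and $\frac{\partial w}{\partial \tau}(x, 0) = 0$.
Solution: Substitute $w = e^{-2x}u$.
Then $w_x = e^{-2x}(u_x - 2u)$, $w_{xx} = e^{-2x}(u_{xx} - 4u_x + 4u)$, $w_{\tau\tau} = e^{-2x}u_{\tau\tau}$; substituting and dividing by $e^{-2x}$, the lower-order terms cancel: $u_{\tau\tau} = 4u_{xx}$ (standard wave equation).
Data for $u$: $u(x,0) = e^{2x}w(x,0) = \sin(4 x)$; $u_{\tau}(x,0) = e^{2x}w_{\tau}(x,0) = 0$. The boundary conditions carry over: $u(0,\tau) = u(\pi,\tau) = 0$.
Separating variables: $u = \sum [A_n \cos(\omega_n \tau) + B_n \sin(\omega_n \tau)] \sin(nx)$, $\omega_n = 2n$. From ICs: $A_4=1$.
So $u(x,\tau) = \sin(4 x) \cos(8 \tau)$, and $w(x,\tau) = e^{-2x}u(x,\tau)$.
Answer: $w(x, \tau) = e^{-2 x} \sin(4 x) \cos(8 \tau)$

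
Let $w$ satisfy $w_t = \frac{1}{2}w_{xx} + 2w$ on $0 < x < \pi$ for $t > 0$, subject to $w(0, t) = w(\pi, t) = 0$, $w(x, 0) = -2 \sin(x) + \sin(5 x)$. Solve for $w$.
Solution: Substitute $w = e^{2t}u$, i.e. $u = e^{-2t}w$.
By the product rule, $w_t = e^{2t}(u_t + 2u)$, $w_{xx} = e^{2t}u_{xx}$.
Substituting into the PDE and dividing by $e^{2t}$: $u_t + 2u = \frac{1}{2}u_{xx} + 2u$.
The lower-order terms cancel, leaving the standard heat equation $u_t = \frac{1}{2}u_{xx}$.
Initial data for $u$: $u(x,0) = w(x,0) = -2 \sin(x) + \sin(5 x)$. The boundary conditions carry over: $u(0,t) = u(\pi,t) = 0$.
Solve for $u$:
  Using separation of variables $u = X(x)T(t)$:
  Eigenfunctions: $\sin(nx)$, $n = 1, 2, 3, \ldots$
  General solution: $u(x, t) = \sum c_n \sin(nx) e^{-n^2 t/2}$
  Matching $u(x,0) = -2 \sin(x) + \sin(5 x)$ term by term: $c_1=-2, c_5=1$.
Hence $u(x,t) = -2 e^{-t/2} \sin(x) + e^{-25 t/2} \sin(5 x)$.
Transform back: $w(x,t) = e^{2t}u(x,t)$.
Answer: $w(x, t) = -2 e^{3 t/2} \sin(x) + e^{-21 t/2} \sin(5 x)$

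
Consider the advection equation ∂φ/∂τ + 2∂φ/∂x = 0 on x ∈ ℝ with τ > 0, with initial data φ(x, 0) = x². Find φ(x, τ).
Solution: By method of characteristics (waves move right with speed 2):
Along characteristics x - 2τ = const, φ is constant, so φ(x,τ) = f(x - 2τ) with f = φ(·, 0).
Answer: φ(x, τ) = x² - 4xτ + 4τ²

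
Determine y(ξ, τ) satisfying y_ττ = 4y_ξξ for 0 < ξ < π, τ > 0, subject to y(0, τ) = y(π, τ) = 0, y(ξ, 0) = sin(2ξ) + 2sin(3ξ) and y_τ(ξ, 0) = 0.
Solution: Separating variables: y = Σ [A_n cos(ω_n τ) + B_n sin(ω_n τ)] sin(nξ), ω_n = 2n. From ICs: A_2=1, A_3=2.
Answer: y(ξ, τ) = sin(2ξ)cos(4τ) + 2sin(3ξ)cos(6τ)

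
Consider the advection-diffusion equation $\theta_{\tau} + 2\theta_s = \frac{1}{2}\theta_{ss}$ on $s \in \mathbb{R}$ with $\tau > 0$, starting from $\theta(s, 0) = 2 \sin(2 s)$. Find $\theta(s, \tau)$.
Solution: Change to a moving frame: let $\eta = s - 2\tau$, $\sigma = \tau$ and write $\theta(s,\tau) = u(\eta,\sigma)$.
By the chain rule $\theta_{\tau} = u_{\sigma} - 2u_{\eta}$, $\theta_s = u_{\eta}$, $\theta_{ss} = u_{\eta\eta}$.
Then $\theta_{\tau} + 2\theta_s = u_{\sigma}$: the advection term cancels and the PDE becomes the heat equation $u_{\sigma} = \frac{1}{2}u_{\eta\eta}$ on $\eta \in \mathbb{R}$.
Initial data: $u(\eta,0) = \theta(\eta,0) = 2 \sin(2 \eta)$.
On $\eta \in \mathbb{R}$ each mode satisfies $(\sin(n\eta))'' = -n^2 \sin(n\eta)$, so $e^{-n^2\sigma/2} \sin(n\eta)$ solves the heat equation; by superposition $u(\eta,\sigma) = \sum c_n e^{-n^2\sigma/2} \sin(n\eta)$.
Reading off the coefficients: $c_2=2$, so $u(\eta,\sigma) = 2 e^{-2 \sigma} \sin(2 \eta)$.
Substituting back $\eta = s - 2\tau$, $\sigma = \tau$: $\theta(s,\tau) = u(s - 2\tau, \tau)$.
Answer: $\theta(s, \tau) = -2 e^{-2 \tau} \sin(4 \tau - 2 s)$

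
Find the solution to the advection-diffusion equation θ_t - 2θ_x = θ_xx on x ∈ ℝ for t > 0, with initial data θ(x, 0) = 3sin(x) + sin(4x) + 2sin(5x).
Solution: Change to a moving frame: let η = x + 2t, σ = t and write θ(x,t) = u(η,σ).
By the chain rule θ_t = u_σ + 2u_η, θ_x = u_η, θ_xx = u_ηη.
Then θ_t - 2θ_x = u_σ: the advection term cancels and the PDE becomes the heat equation u_σ = u_ηη on η ∈ ℝ.
Initial data: u(η,0) = θ(η,0) = 3sin(η) + sin(4η) + 2sin(5η).
On η ∈ ℝ each mode satisfies (sin(nη))″ = -n² sin(nη), so exp(-n²σ) sin(nη) solves the heat equation; by superposition u(η,σ) = Σ c_n exp(-n²σ) sin(nη).
Reading off the coefficients: c_1=3, c_4=1, c_5=2, so u(η,σ) = 3exp(-σ)sin(η) + exp(-16σ)sin(4η) + 2exp(-25σ)sin(5η).
Substituting back η = x + 2t, σ = t: θ(x,t) = u(x + 2t, t).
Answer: θ(x, t) = 3exp(-t)sin(2t + x) + exp(-16t)sin(8t + 4x) + 2exp(-25t)sin(10t + 5x)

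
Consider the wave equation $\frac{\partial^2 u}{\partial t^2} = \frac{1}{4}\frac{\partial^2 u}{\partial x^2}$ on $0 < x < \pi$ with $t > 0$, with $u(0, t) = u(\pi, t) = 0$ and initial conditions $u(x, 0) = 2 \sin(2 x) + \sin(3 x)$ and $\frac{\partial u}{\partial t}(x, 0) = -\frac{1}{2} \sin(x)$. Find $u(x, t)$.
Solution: Using separation of variables $u = X(x)T(t)$:
Eigenfunctions: $\sin(nx)$, $n = 1, 2, 3, \ldots$
General solution: $u(x, t) = \sum [A_n \cos(n t/2) + B_n \sin(n t/2)] \sin(nx)$
From $u(x,0) = 2 \sin(2 x) + \sin(3 x)$: $A_2=2, A_3=1$. From $u_t(x,0) = -\frac{1}{2} \sin(x)$, using $u_t(x,0) = \sum \omega_n B_n \sin(nx)$ with $\omega_n = n/2$: $B_1 = (-1/2)/(1/2) = -1$.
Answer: $u(x, t) = - \sin(t/2) \sin(x) + 2 \sin(2 x) \cos(t) + \sin(3 x) \cos(3 t/2)$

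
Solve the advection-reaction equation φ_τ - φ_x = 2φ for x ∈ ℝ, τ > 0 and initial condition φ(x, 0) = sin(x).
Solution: Substitute φ = exp(2τ)u, i.e. u = exp(-2τ)φ.
By the product rule, φ_τ = exp(2τ)(u_τ + 2u), φ_x = exp(2τ)u_x.
Substituting into the PDE and dividing by exp(2τ): u_τ + 2u - u_x = 2u.
The lower-order terms cancel, leaving the standard advection equation u_τ - u_x = 0.
Initial data for u: u(x,0) = φ(x,0) = sin(x).
Solve for u:
  By method of characteristics (waves move left with speed 1):
  Along characteristics x + τ = const, u is constant, so u(x,τ) = f(x + τ) with f = u(·, 0).
Hence u(x,τ) = sin(x + τ).
Transform back: φ(x,τ) = exp(2τ)u(x,τ).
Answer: φ(x, τ) = exp(2τ)sin(x + τ)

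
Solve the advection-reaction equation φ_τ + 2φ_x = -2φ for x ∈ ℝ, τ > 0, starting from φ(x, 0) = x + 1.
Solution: Substitute φ = exp(-2τ)u, i.e. u = exp(2τ)φ.
By the product rule, φ_τ = exp(-2τ)(u_τ - 2u), φ_x = exp(-2τ)u_x.
Substituting into the PDE and dividing by exp(-2τ): u_τ - 2u + 2u_x = -2u.
The lower-order terms cancel, leaving the standard advection equation u_τ + 2u_x = 0.
Initial data for u: u(x,0) = φ(x,0) = x + 1.
Solve for u:
  By method of characteristics (waves move right with speed 2):
  Along characteristics x - 2τ = const, u is constant, so u(x,τ) = f(x - 2τ) with f = u(·, 0).
Hence u(x,τ) = x - 2τ + 1.
Transform back: φ(x,τ) = exp(-2τ)u(x,τ).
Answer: φ(x, τ) = xexp(-2τ) - 2τexp(-2τ) + exp(-2τ)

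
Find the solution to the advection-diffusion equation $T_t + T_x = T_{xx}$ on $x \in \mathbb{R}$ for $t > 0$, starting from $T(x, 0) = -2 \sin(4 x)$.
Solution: Moving frame: $\eta = x - t$, $\sigma = t$, $T = u(\eta,\sigma)$, so $T_t = u_{\sigma} - u_{\eta}$ and $T_{xx} = u_{\eta\eta}$.
Hence $T_t + T_x = u_{\sigma}$ and the PDE becomes the heat equation $u_{\sigma} = u_{\eta\eta}$ on $\eta \in \mathbb{R}$.
Initial data: $u(\eta,0) = T(\eta,0) = -2 \sin(4 \eta)$. Each mode $\sin(n\eta)$ decays as $e^{-n^2\sigma}$ on $\mathbb{R}$, so $u(\eta,\sigma) = \sum c_n e^{-n^2\sigma} \sin(n\eta)$ with $c_4=-2$: $u(\eta,\sigma) = -2 e^{-16 \sigma} \sin(4 \eta)$.
Substituting back: $T(x,t) = u(x - t, t)$.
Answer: $T(x, t) = 2 e^{-16 t} \sin(4 t - 4 x)$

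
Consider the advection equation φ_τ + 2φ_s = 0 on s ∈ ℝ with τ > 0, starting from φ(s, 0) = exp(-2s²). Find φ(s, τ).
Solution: By method of characteristics (waves move right with speed 2):
Along characteristics s - 2τ = const, φ is constant, so φ(s,τ) = f(s - 2τ) with f = φ(·, 0).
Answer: φ(s, τ) = exp(-2(s - 2τ)²)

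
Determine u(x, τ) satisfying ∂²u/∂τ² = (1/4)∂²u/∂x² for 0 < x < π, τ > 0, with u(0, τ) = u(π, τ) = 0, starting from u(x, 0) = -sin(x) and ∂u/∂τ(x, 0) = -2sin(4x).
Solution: Separating variables: u = Σ [A_n cos(ω_n τ) + B_n sin(ω_n τ)] sin(nx), ω_n = n/2. From ICs (B_n = velocity coefficient / ω_n): A_1=-1, B_4=-1.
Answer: u(x, τ) = -sin(x)cos(τ/2) - sin(4x)sin(2τ)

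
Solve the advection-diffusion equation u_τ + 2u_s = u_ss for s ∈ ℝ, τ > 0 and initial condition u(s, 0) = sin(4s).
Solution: Change to a moving frame: let η = s - 2τ, σ = τ and write u(s,τ) = w(η,σ).
By the chain rule u_τ = w_σ - 2w_η, u_s = w_η, u_ss = w_ηη.
Then u_τ + 2u_s = w_σ: the advection term cancels and the PDE becomes the heat equation w_σ = w_ηη on η ∈ ℝ.
Initial data: w(η,0) = u(η,0) = sin(4η).
On η ∈ ℝ each mode satisfies (sin(nη))″ = -n² sin(nη), so exp(-n²σ) sin(nη) solves the heat equation; by superposition w(η,σ) = Σ c_n exp(-n²σ) sin(nη).
Reading off the coefficients: c_4=1, so w(η,σ) = exp(-16σ)sin(4η).
Substituting back η = s - 2τ, σ = τ: u(s,τ) = w(s - 2τ, τ).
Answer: u(s, τ) = exp(-16τ)sin(4s - 8τ)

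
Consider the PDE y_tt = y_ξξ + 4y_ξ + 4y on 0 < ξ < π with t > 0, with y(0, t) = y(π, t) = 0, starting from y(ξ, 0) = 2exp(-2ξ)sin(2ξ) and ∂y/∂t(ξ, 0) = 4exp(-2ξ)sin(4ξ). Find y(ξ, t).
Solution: Substitute y = exp(-2ξ)u, i.e. u = exp(2ξ)y.
By the product rule, y_ξ = exp(-2ξ)(u_ξ - 2u), y_ξξ = exp(-2ξ)(u_ξξ - 4u_ξ + 4u), y_tt = exp(-2ξ)u_tt.
Substituting into the PDE and dividing by exp(-2ξ): u_tt = (u_ξξ - 4u_ξ + 4u) + 4(u_ξ - 2u) + 4u.
The lower-order terms cancel, leaving the standard wave equation u_tt = u_ξξ.
Initial data for u: u(ξ,0) = exp(2ξ)y(ξ,0) = 2sin(2ξ); u_t(ξ,0) = exp(2ξ)y_t(ξ,0) = 4sin(4ξ). The boundary conditions carry over: u(0,t) = u(π,t) = 0.
Solve for u:
  Using separation of variables u = X(ξ)T(t):
  Eigenfunctions: sin(nξ), n = 1, 2, 3, ...
  General solution: u(ξ, t) = Σ [A_n cos(n t) + B_n sin(n t)] sin(nξ)
  From u(ξ,0) = 2sin(2ξ): A_2=2. From u_t(ξ,0) = 4sin(4ξ), using u_t(ξ,0) = Σ ω_n B_n sin(nξ) with ω_n = n: B_4 = 4/4 = 1.
Hence u(ξ,t) = sin(4t)sin(4ξ) + 2sin(2ξ)cos(2t).
Transform back: y(ξ,t) = exp(-2ξ)u(ξ,t).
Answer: y(ξ, t) = exp(-2ξ)sin(4t)sin(4ξ) + 2exp(-2ξ)sin(2ξ)cos(2t)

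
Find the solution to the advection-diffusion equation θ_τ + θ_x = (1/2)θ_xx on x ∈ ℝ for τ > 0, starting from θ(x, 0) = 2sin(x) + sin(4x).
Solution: Moving frame: η = x - τ, σ = τ, θ = u(η,σ), so θ_τ = u_σ - u_η and θ_xx = u_ηη.
Hence θ_τ + θ_x = u_σ and the PDE becomes the heat equation u_σ = (1/2)u_ηη on η ∈ ℝ.
Initial data: u(η,0) = θ(η,0) = 2sin(η) + sin(4η). Each mode sin(nη) decays as exp(-n²σ/2) on ℝ, so u(η,σ) = Σ c_n exp(-n²σ/2) sin(nη) with c_1=2, c_4=1: u(η,σ) = exp(-8σ)sin(4η) + 2exp(-σ/2)sin(η).
Substituting back: θ(x,τ) = u(x - τ, τ).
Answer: θ(x, τ) = exp(-8τ)sin(4x - 4τ) + 2exp(-τ/2)sin(x - τ)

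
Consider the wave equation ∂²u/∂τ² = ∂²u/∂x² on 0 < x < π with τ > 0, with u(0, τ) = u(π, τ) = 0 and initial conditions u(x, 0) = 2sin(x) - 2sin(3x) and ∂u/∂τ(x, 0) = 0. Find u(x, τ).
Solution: Separating variables: u = Σ [A_n cos(ω_n τ) + B_n sin(ω_n τ)] sin(nx), ω_n = n. From ICs: A_1=2, A_3=-2.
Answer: u(x, τ) = 2sin(x)cos(τ) - 2sin(3x)cos(3τ)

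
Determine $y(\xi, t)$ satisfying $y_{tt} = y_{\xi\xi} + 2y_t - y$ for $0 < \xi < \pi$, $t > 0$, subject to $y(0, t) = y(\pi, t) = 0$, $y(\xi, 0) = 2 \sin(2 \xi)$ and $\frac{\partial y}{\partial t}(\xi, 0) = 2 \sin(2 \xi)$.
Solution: Substitute $y = e^{t}u$.
Then $y_t = e^{t}(u_t + u)$, $y_{tt} = e^{t}(u_{tt} + 2u_t + u)$, $y_{\xi\xi} = e^{t}u_{\xi\xi}$; substituting and dividing by $e^{t}$, the lower-order terms cancel: $u_{tt} = u_{\xi\xi}$ (standard wave equation).
Data for $u$: $u(\xi,0) = y(\xi,0) = 2 \sin(2 \xi)$; $u_t(\xi,0) = y_t(\xi,0) - y(\xi,0) = 0$. The boundary conditions carry over: $u(0,t) = u(\pi,t) = 0$.
Separating variables: $u = \sum [A_n \cos(\omega_n t) + B_n \sin(\omega_n t)] \sin(n\xi)$, $\omega_n = n$. From ICs: $A_2=2$.
So $u(\xi,t) = 2 \sin(2 \xi) \cos(2 t)$, and $y(\xi,t) = e^{t}u(\xi,t)$.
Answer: $y(\xi, t) = 2 e^{t} \sin(2 \xi) \cos(2 t)$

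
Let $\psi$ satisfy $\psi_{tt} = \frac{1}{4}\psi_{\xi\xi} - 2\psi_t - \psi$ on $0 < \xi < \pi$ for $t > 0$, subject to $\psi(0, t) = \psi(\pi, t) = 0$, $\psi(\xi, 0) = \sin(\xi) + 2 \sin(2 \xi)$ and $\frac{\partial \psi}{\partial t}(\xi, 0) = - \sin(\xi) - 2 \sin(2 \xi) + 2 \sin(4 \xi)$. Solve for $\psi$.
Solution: Substitute $\psi = e^{-t}u$.
Then $\psi_t = e^{-t}(u_t - u)$, $\psi_{tt} = e^{-t}(u_{tt} - 2u_t + u)$, $\psi_{\xi\xi} = e^{-t}u_{\xi\xi}$; substituting and dividing by $e^{-t}$, the lower-order terms cancel: $u_{tt} = \frac{1}{4}u_{\xi\xi}$ (standard wave equation).
Data for $u$: $u(\xi,0) = \psi(\xi,0) = \sin(\xi) + 2 \sin(2 \xi)$; $u_t(\xi,0) = \psi_t(\xi,0) + \psi(\xi,0) = 2 \sin(4 \xi)$. The boundary conditions carry over: $u(0,t) = u(\pi,t) = 0$.
Separating variables: $u = \sum [A_n \cos(\omega_n t) + B_n \sin(\omega_n t)] \sin(n\xi)$, $\omega_n = n/2$. From ICs ($B_n$ = velocity coefficient / $\omega_n$): $A_1=1, A_2=2, B_4=1$.
So $u(\xi,t) = \sin(2 t) \sin(4 \xi) + \sin(\xi) \cos(t/2) + 2 \sin(2 \xi) \cos(t)$, and $\psi(\xi,t) = e^{-t}u(\xi,t)$.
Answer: $\psi(\xi, t) = e^{-t} \sin(\xi) \cos(t/2) + 2 e^{-t} \sin(2 \xi) \cos(t) + e^{-t} \sin(4 \xi) \sin(2 t)$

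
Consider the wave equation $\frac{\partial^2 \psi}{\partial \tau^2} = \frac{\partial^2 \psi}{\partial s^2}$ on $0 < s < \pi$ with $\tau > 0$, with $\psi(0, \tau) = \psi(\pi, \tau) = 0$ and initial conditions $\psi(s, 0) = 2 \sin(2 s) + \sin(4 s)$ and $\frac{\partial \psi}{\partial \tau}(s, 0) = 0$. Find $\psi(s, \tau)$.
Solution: Using separation of variables $\psi = X(s)T(\tau)$:
Eigenfunctions: $\sin(ns)$, $n = 1, 2, 3, \ldots$
General solution: $\psi(s, \tau) = \sum [A_n \cos(n \tau) + B_n \sin(n \tau)] \sin(ns)$
From $\psi(s,0) = 2 \sin(2 s) + \sin(4 s)$: $A_2=2, A_4=1$. From $\psi_{\tau}(s,0) = 0$: all $B_n = 0$.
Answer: $\psi(s, \tau) = 2 \sin(2 s) \cos(2 \tau) + \sin(4 s) \cos(4 \tau)$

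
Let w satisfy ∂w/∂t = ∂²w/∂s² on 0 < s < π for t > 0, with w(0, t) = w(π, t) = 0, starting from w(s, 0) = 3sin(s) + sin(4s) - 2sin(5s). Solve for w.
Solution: Separating variables: w = Σ c_n exp(-n²t) sin(ns). From w(s,0) = 3sin(s) + sin(4s) - 2sin(5s): c_1=3, c_4=1, c_5=-2.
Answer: w(s, t) = 3exp(-t)sin(s) + exp(-16t)sin(4s) - 2exp(-25t)sin(5s)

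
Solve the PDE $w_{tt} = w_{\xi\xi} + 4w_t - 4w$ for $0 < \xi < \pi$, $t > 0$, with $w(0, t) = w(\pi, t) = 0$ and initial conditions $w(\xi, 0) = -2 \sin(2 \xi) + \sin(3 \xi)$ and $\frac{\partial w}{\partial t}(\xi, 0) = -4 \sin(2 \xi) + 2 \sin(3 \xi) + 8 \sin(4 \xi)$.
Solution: Substitute $w = e^{2t}u$.
Then $w_t = e^{2t}(u_t + 2u)$, $w_{tt} = e^{2t}(u_{tt} + 4u_t + 4u)$, $w_{\xi\xi} = e^{2t}u_{\xi\xi}$; substituting and dividing by $e^{2t}$, the lower-order terms cancel: $u_{tt} = u_{\xi\xi}$ (standard wave equation).
Data for $u$: $u(\xi,0) = w(\xi,0) = -2 \sin(2 \xi) + \sin(3 \xi)$; $u_t(\xi,0) = w_t(\xi,0) - 2w(\xi,0) = 8 \sin(4 \xi)$. The boundary conditions carry over: $u(0,t) = u(\pi,t) = 0$.
Separating variables: $u = \sum [A_n \cos(\omega_n t) + B_n \sin(\omega_n t)] \sin(n\xi)$, $\omega_n = n$. From ICs ($B_n$ = velocity coefficient / $\omega_n$): $A_2=-2, A_3=1, B_4=2$.
So $u(\xi,t) = 2 \sin(4 t) \sin(4 \xi) - 2 \sin(2 \xi) \cos(2 t) + \sin(3 \xi) \cos(3 t)$, and $w(\xi,t) = e^{2t}u(\xi,t)$.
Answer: $w(\xi, t) = -2 e^{2 t} \sin(2 \xi) \cos(2 t) + e^{2 t} \sin(3 \xi) \cos(3 t) + 2 e^{2 t} \sin(4 \xi) \sin(4 t)$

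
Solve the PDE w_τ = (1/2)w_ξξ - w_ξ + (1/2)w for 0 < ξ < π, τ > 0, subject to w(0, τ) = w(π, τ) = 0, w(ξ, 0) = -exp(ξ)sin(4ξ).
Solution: Substitute w = exp(ξ)u, i.e. u = exp(-ξ)w.
By the product rule, w_ξ = exp(ξ)(u_ξ + u), w_ξξ = exp(ξ)(u_ξξ + 2u_ξ + u), w_τ = exp(ξ)u_τ.
Substituting into the PDE and dividing by exp(ξ): u_τ = (1/2)(u_ξξ + 2u_ξ + u) - (u_ξ + u) + (1/2)u.
The lower-order terms cancel, leaving the standard heat equation u_τ = (1/2)u_ξξ.
Initial data for u: u(ξ,0) = exp(-ξ)w(ξ,0) = -sin(4ξ). The boundary conditions carry over: u(0,τ) = u(π,τ) = 0.
Solve for u:
  Using separation of variables u = X(ξ)T(τ):
  Eigenfunctions: sin(nξ), n = 1, 2, 3, ...
  General solution: u(ξ, τ) = Σ c_n sin(nξ) exp(-n² τ/2)
  Matching u(ξ,0) = -sin(4ξ) term by term: c_4=-1.
Hence u(ξ,τ) = -exp(-8τ)sin(4ξ).
Transform back: w(ξ,τ) = exp(ξ)u(ξ,τ).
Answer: w(ξ, τ) = -exp(ξ)exp(-8τ)sin(4ξ)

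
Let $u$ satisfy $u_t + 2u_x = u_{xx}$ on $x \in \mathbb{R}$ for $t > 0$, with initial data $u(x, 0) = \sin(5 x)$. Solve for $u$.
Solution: Moving frame: $\eta = x - 2t$, $\sigma = t$, $u = w(\eta,\sigma)$, so $u_t = w_{\sigma} - 2w_{\eta}$ and $u_{xx} = w_{\eta\eta}$.
Hence $u_t + 2u_x = w_{\sigma}$ and the PDE becomes the heat equation $w_{\sigma} = w_{\eta\eta}$ on $\eta \in \mathbb{R}$.
Initial data: $w(\eta,0) = u(\eta,0) = \sin(5 \eta)$. Each mode $\sin(n\eta)$ decays as $e^{-n^2\sigma}$ on $\mathbb{R}$, so $w(\eta,\sigma) = \sum c_n e^{-n^2\sigma} \sin(n\eta)$ with $c_5=1$: $w(\eta,\sigma) = e^{-25 \sigma} \sin(5 \eta)$.
Substituting back: $u(x,t) = w(x - 2t, t)$.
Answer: $u(x, t) = - e^{-25 t} \sin(10 t - 5 x)$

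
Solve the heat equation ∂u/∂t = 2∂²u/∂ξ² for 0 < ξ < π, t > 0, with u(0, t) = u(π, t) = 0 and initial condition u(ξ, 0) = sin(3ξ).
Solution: Using separation of variables u = X(ξ)T(t):
Eigenfunctions: sin(nξ), n = 1, 2, 3, ...
General solution: u(ξ, t) = Σ c_n sin(nξ) exp(-2n² t)
Matching u(ξ,0) = sin(3ξ) term by term: c_3=1.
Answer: u(ξ, t) = exp(-18t)sin(3ξ)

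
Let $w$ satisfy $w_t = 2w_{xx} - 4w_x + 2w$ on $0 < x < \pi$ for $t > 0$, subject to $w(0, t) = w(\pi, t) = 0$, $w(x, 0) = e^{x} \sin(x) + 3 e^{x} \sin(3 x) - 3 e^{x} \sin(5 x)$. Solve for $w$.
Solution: Substitute $w = e^{x}u$.
Then $w_x = e^{x}(u_x + u)$, $w_{xx} = e^{x}(u_{xx} + 2u_x + u)$, $w_t = e^{x}u_t$; substituting and dividing by $e^{x}$, the lower-order terms cancel: $u_t = 2u_{xx}$ (standard heat equation).
Data for $u$: $u(x,0) = e^{-x}w(x,0) = \sin(x) + 3 \sin(3 x) - 3 \sin(5 x)$. The boundary conditions carry over: $u(0,t) = u(\pi,t) = 0$.
Separating variables: $u = \sum c_n e^{-2n^2t} \sin(nx)$. From $u(x,0) = \sin(x) + 3 \sin(3 x) - 3 \sin(5 x)$: $c_1=1, c_3=3, c_5=-3$.
So $u(x,t) = e^{-2 t} \sin(x) + 3 e^{-18 t} \sin(3 x) - 3 e^{-50 t} \sin(5 x)$, and $w(x,t) = e^{x}u(x,t)$.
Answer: $w(x, t) = e^{-2 t} e^{x} \sin(x) + 3 e^{-18 t} e^{x} \sin(3 x) - 3 e^{-50 t} e^{x} \sin(5 x)$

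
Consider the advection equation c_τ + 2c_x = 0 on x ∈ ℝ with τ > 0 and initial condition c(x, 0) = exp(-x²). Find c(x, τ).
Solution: By method of characteristics (waves move right with speed 2):
Along characteristics x - 2τ = const, c is constant, so c(x,τ) = f(x - 2τ) with f = c(·, 0).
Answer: c(x, τ) = exp(-(x - 2τ)²)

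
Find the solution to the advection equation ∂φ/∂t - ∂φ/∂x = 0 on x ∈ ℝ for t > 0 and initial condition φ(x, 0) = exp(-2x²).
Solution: By characteristics (dx/dt = -1), φ(x,t) = f(x + t) with f = φ(·, 0).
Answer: φ(x, t) = exp(-2(t + x)²)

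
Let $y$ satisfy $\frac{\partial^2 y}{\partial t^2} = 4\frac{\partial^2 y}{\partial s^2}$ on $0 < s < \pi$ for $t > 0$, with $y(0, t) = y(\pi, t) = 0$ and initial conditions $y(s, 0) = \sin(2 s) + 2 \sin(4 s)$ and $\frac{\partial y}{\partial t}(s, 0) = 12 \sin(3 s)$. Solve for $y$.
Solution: Using separation of variables $y = X(s)T(t)$:
Eigenfunctions: $\sin(ns)$, $n = 1, 2, 3, \ldots$
General solution: $y(s, t) = \sum [A_n \cos(2n t) + B_n \sin(2n t)] \sin(ns)$
From $y(s,0) = \sin(2 s) + 2 \sin(4 s)$: $A_2=1, A_4=2$. From $y_t(s,0) = 12 \sin(3 s)$, using $y_t(s,0) = \sum \omega_n B_n \sin(ns)$ with $\omega_n = 2n$: $B_3 = 12/6 = 2$.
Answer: $y(s, t) = \sin(2 s) \cos(4 t) + 2 \sin(3 s) \sin(6 t) + 2 \sin(4 s) \cos(8 t)$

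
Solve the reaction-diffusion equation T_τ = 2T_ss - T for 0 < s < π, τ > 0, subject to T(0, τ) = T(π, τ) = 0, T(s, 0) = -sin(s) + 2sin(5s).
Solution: Substitute T = exp(-τ)u.
Then T_τ = exp(-τ)(u_τ - u), T_ss = exp(-τ)u_ss; substituting and dividing by exp(-τ), the lower-order terms cancel: u_τ = 2u_ss (standard heat equation).
Data for u: u(s,0) = T(s,0) = -sin(s) + 2sin(5s). The boundary conditions carry over: u(0,τ) = u(π,τ) = 0.
Separating variables: u = Σ c_n exp(-2n²τ) sin(ns). From u(s,0) = -sin(s) + 2sin(5s): c_1=-1, c_5=2.
So u(s,τ) = -exp(-2τ)sin(s) + 2exp(-50τ)sin(5s), and T(s,τ) = exp(-τ)u(s,τ).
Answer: T(s, τ) = -exp(-3τ)sin(s) + 2exp(-51τ)sin(5s)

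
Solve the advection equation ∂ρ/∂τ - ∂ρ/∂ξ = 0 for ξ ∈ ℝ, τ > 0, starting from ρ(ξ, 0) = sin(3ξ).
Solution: By characteristics (dξ/dτ = -1), ρ(ξ,τ) = f(ξ + τ) with f = ρ(·, 0).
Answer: ρ(ξ, τ) = sin(3ξ + 3τ)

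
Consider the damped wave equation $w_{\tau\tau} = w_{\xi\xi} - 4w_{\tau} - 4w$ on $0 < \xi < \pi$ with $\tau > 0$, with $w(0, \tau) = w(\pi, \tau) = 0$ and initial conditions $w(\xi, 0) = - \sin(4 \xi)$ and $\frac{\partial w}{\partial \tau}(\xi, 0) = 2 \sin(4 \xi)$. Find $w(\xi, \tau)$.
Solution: Substitute $w = e^{-2\tau}u$, i.e. $u = e^{2\tau}w$.
By the product rule, $w_{\tau} = e^{-2\tau}(u_{\tau} - 2u)$, $w_{\tau\tau} = e^{-2\tau}(u_{\tau\tau} - 4u_{\tau} + 4u)$, $w_{\xi\xi} = e^{-2\tau}u_{\xi\xi}$.
Substituting into the PDE and dividing by $e^{-2\tau}$: $u_{\tau\tau} - 4u_{\tau} + 4u = u_{\xi\xi} - 4(u_{\tau} - 2u) - 4u$.
The lower-order terms cancel, leaving the standard wave equation $u_{\tau\tau} = u_{\xi\xi}$.
Initial data for $u$: $u(\xi,0) = w(\xi,0) = - \sin(4 \xi)$; $u_{\tau}(\xi,0) = w_{\tau}(\xi,0) + 2w(\xi,0) = 0$. The boundary conditions carry over: $u(0,\tau) = u(\pi,\tau) = 0$.
Solve for $u$:
  Using separation of variables $u = X(\xi)T(\tau)$:
  Eigenfunctions: $\sin(n\xi)$, $n = 1, 2, 3, \ldots$
  General solution: $u(\xi, \tau) = \sum [A_n \cos(n \tau) + B_n \sin(n \tau)] \sin(n\xi)$
  From $u(\xi,0) = - \sin(4 \xi)$: $A_4=-1$. From $u_{\tau}(\xi,0) = 0$: all $B_n = 0$.
Hence $u(\xi,\tau) = - \sin(4 \xi) \cos(4 \tau)$.
Transform back: $w(\xi,\tau) = e^{-2\tau}u(\xi,\tau)$.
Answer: $w(\xi, \tau) = - e^{-2 \tau} \sin(4 \xi) \cos(4 \tau)$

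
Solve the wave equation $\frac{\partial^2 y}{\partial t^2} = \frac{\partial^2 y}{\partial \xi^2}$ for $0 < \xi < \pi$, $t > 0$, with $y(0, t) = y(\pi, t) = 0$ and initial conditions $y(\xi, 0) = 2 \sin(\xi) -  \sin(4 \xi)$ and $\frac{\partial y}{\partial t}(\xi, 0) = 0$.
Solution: Separating variables: $y = \sum [A_n \cos(\omega_n t) + B_n \sin(\omega_n t)] \sin(n\xi)$, $\omega_n = n$. From ICs: $A_1=2, A_4=-1$.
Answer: $y(\xi, t) = 2 \sin(\xi) \cos(t) -  \sin(4 \xi) \cos(4 t)$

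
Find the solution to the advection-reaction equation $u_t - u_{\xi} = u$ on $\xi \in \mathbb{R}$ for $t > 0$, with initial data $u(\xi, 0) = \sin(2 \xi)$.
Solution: Substitute $u = e^{t}w$, i.e. $w = e^{-t}u$.
By the product rule, $u_t = e^{t}(w_t + w)$, $u_{\xi} = e^{t}w_{\xi}$.
Substituting into the PDE and dividing by $e^{t}$: $w_t + w - w_{\xi} = w$.
The lower-order terms cancel, leaving the standard advection equation $w_t - w_{\xi} = 0$.
Initial data for $w$: $w(\xi,0) = u(\xi,0) = \sin(2 \xi)$.
Solve for $w$:
  By method of characteristics (waves move left with speed 1):
  Along characteristics $\xi + t =$ const, $w$ is constant, so $w(\xi,t) = f(\xi + t)$ with $f = w( \cdot , 0)$.
Hence $w(\xi,t) = \sin(2 t + 2 \xi)$.
Transform back: $u(\xi,t) = e^{t}w(\xi,t)$.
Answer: $u(\xi, t) = e^{t} \sin(2 \xi + 2 t)$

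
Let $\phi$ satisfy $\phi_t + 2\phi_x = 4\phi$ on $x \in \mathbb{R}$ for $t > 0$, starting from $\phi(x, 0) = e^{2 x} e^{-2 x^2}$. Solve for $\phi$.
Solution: Substitute $\phi = e^{2x}u$.
Then $\phi_x = e^{2x}(u_x + 2u)$, $\phi_t = e^{2x}u_t$; substituting and dividing by $e^{2x}$, the lower-order terms cancel: $u_t + 2u_x = 0$ (standard advection equation).
Data for $u$: $u(x,0) = e^{-2x}\phi(x,0) = e^{-2 x^2}$.
By characteristics ($dx/dt = 2$), $u(x,t) = f(x - 2t)$ with $f = u( \cdot , 0)$.
So $u(x,t) = e^{-2 (-2 t + x)^2}$, and $\phi(x,t) = e^{2x}u(x,t)$.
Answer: $\phi(x, t) = e^{2 x} e^{-2 (-2 t + x)^2}$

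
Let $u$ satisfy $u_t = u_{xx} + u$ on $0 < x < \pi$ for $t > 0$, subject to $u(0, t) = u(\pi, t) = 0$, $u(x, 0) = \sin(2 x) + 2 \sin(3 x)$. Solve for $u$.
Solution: Substitute $u = e^{t}w$, i.e. $w = e^{-t}u$.
By the product rule, $u_t = e^{t}(w_t + w)$, $u_{xx} = e^{t}w_{xx}$.
Substituting into the PDE and dividing by $e^{t}$: $w_t + w = w_{xx} + w$.
The lower-order terms cancel, leaving the standard heat equation $w_t = w_{xx}$.
Initial data for $w$: $w(x,0) = u(x,0) = \sin(2 x) + 2 \sin(3 x)$. The boundary conditions carry over: $w(0,t) = w(\pi,t) = 0$.
Solve for $w$:
  Using separation of variables $w = X(x)T(t)$:
  Eigenfunctions: $\sin(nx)$, $n = 1, 2, 3, \ldots$
  General solution: $w(x, t) = \sum c_n \sin(nx) e^{-n^2 t}$
  Matching $w(x,0) = \sin(2 x) + 2 \sin(3 x)$ term by term: $c_2=1, c_3=2$.
Hence $w(x,t) = e^{-4 t} \sin(2 x) + 2 e^{-9 t} \sin(3 x)$.
Transform back: $u(x,t) = e^{t}w(x,t)$.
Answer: $u(x, t) = e^{-3 t} \sin(2 x) + 2 e^{-8 t} \sin(3 x)$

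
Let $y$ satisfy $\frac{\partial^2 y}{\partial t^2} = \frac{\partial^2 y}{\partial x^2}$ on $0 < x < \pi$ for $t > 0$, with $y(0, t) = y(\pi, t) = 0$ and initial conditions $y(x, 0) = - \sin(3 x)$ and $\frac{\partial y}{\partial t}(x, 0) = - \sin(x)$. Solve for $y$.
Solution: Separating variables: $y = \sum [A_n \cos(\omega_n t) + B_n \sin(\omega_n t)] \sin(nx)$, $\omega_n = n$. From ICs ($B_n$ = velocity coefficient / $\omega_n$): $A_3=-1, B_1=-1$.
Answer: $y(x, t) = - \sin(t) \sin(x) -  \sin(3 x) \cos(3 t)$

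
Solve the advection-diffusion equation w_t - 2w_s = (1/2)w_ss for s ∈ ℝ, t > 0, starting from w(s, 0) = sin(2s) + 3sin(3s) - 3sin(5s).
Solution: Change to a moving frame: let η = s + 2t, σ = t and write w(s,t) = u(η,σ).
By the chain rule w_t = u_σ + 2u_η, w_s = u_η, w_ss = u_ηη.
Then w_t - 2w_s = u_σ: the advection term cancels and the PDE becomes the heat equation u_σ = (1/2)u_ηη on η ∈ ℝ.
Initial data: u(η,0) = w(η,0) = sin(2η) + 3sin(3η) - 3sin(5η).
On η ∈ ℝ each mode satisfies (sin(nη))″ = -n² sin(nη), so exp(-n²σ/2) sin(nη) solves the heat equation; by superposition u(η,σ) = Σ c_n exp(-n²σ/2) sin(nη).
Reading off the coefficients: c_2=1, c_3=3, c_5=-3, so u(η,σ) = exp(-2σ)sin(2η) + 3exp(-9σ/2)sin(3η) - 3exp(-25σ/2)sin(5η).
Substituting back η = s + 2t, σ = t: w(s,t) = u(s + 2t, t).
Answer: w(s, t) = exp(-2t)sin(2s + 4t) + 3exp(-9t/2)sin(3s + 6t) - 3exp(-25t/2)sin(5s + 10t)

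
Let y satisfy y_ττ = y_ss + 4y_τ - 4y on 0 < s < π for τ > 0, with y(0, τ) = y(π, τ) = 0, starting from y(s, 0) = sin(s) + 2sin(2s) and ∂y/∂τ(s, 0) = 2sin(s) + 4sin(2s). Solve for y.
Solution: Substitute y = exp(2τ)u, i.e. u = exp(-2τ)y.
By the product rule, y_τ = exp(2τ)(u_τ + 2u), y_ττ = exp(2τ)(u_ττ + 4u_τ + 4u), y_ss = exp(2τ)u_ss.
Substituting into the PDE and dividing by exp(2τ): u_ττ + 4u_τ + 4u = u_ss + 4(u_τ + 2u) - 4u.
The lower-order terms cancel, leaving the standard wave equation u_ττ = u_ss.
Initial data for u: u(s,0) = y(s,0) = sin(s) + 2sin(2s); u_τ(s,0) = y_τ(s,0) - 2y(s,0) = 0. The boundary conditions carry over: u(0,τ) = u(π,τ) = 0.
Solve for u:
  Using separation of variables u = X(s)T(τ):
  Eigenfunctions: sin(ns), n = 1, 2, 3, ...
  General solution: u(s, τ) = Σ [A_n cos(n τ) + B_n sin(n τ)] sin(ns)
  From u(s,0) = sin(s) + 2sin(2s): A_1=1, A_2=2. From u_τ(s,0) = 0: all B_n = 0.
Hence u(s,τ) = sin(s)cos(τ) + 2sin(2s)cos(2τ).
Transform back: y(s,τ) = exp(2τ)u(s,τ).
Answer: y(s, τ) = exp(2τ)sin(s)cos(τ) + 2exp(2τ)sin(2s)cos(2τ)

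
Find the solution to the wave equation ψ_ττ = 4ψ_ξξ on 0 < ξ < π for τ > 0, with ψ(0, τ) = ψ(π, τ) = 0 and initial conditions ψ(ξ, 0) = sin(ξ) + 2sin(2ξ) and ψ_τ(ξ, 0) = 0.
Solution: Using separation of variables ψ = X(ξ)T(τ):
Eigenfunctions: sin(nξ), n = 1, 2, 3, ...
General solution: ψ(ξ, τ) = Σ [A_n cos(2n τ) + B_n sin(2n τ)] sin(nξ)
From ψ(ξ,0) = sin(ξ) + 2sin(2ξ): A_1=1, A_2=2. From ψ_τ(ξ,0) = 0: all B_n = 0.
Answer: ψ(ξ, τ) = sin(ξ)cos(2τ) + 2sin(2ξ)cos(4τ)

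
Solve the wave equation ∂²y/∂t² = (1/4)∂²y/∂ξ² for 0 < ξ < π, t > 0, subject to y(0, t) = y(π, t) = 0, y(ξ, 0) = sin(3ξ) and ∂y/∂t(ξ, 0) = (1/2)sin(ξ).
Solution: Using separation of variables y = X(ξ)T(t):
Eigenfunctions: sin(nξ), n = 1, 2, 3, ...
General solution: y(ξ, t) = Σ [A_n cos(n t/2) + B_n sin(n t/2)] sin(nξ)
From y(ξ,0) = sin(3ξ): A_3=1. From y_t(ξ,0) = (1/2)sin(ξ), using y_t(ξ,0) = Σ ω_n B_n sin(nξ) with ω_n = n/2: B_1 = (1/2)/(1/2) = 1.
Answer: y(ξ, t) = sin(t/2)sin(ξ) + sin(3ξ)cos(3t/2)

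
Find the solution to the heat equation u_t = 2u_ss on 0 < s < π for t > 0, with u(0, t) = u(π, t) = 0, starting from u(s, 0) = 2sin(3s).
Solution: Using separation of variables u = X(s)T(t):
Eigenfunctions: sin(ns), n = 1, 2, 3, ...
General solution: u(s, t) = Σ c_n sin(ns) exp(-2n² t)
Matching u(s,0) = 2sin(3s) term by term: c_3=2.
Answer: u(s, t) = 2exp(-18t)sin(3s)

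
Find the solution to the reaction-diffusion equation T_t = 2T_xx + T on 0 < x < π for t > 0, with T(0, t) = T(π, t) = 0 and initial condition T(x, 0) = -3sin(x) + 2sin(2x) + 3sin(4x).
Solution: Substitute T = exp(t)u, i.e. u = exp(-t)T.
By the product rule, T_t = exp(t)(u_t + u), T_xx = exp(t)u_xx.
Substituting into the PDE and dividing by exp(t): u_t + u = 2u_xx + u.
The lower-order terms cancel, leaving the standard heat equation u_t = 2u_xx.
Initial data for u: u(x,0) = T(x,0) = -3sin(x) + 2sin(2x) + 3sin(4x). The boundary conditions carry over: u(0,t) = u(π,t) = 0.
Solve for u:
  Using separation of variables u = X(x)G(t):
  Eigenfunctions: sin(nx), n = 1, 2, 3, ...
  General solution: u(x, t) = Σ c_n sin(nx) exp(-2n² t)
  Matching u(x,0) = -3sin(x) + 2sin(2x) + 3sin(4x) term by term: c_1=-3, c_2=2, c_4=3.
Hence u(x,t) = -3exp(-2t)sin(x) + 2exp(-8t)sin(2x) + 3exp(-32t)sin(4x).
Transform back: T(x,t) = exp(t)u(x,t).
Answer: T(x, t) = -3exp(-t)sin(x) + 2exp(-7t)sin(2x) + 3exp(-31t)sin(4x)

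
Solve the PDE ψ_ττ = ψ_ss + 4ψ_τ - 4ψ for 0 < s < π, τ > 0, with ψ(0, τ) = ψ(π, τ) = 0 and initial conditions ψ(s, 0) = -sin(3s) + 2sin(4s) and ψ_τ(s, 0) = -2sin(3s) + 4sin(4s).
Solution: Substitute ψ = exp(2τ)u.
Then ψ_τ = exp(2τ)(u_τ + 2u), ψ_ττ = exp(2τ)(u_ττ + 4u_τ + 4u), ψ_ss = exp(2τ)u_ss; substituting and dividing by exp(2τ), the lower-order terms cancel: u_ττ = u_ss (standard wave equation).
Data for u: u(s,0) = ψ(s,0) = -sin(3s) + 2sin(4s); u_τ(s,0) = ψ_τ(s,0) - 2ψ(s,0) = 0. The boundary conditions carry over: u(0,τ) = u(π,τ) = 0.
Separating variables: u = Σ [A_n cos(ω_n τ) + B_n sin(ω_n τ)] sin(ns), ω_n = n. From ICs: A_3=-1, A_4=2.
So u(s,τ) = -sin(3s)cos(3τ) + 2sin(4s)cos(4τ), and ψ(s,τ) = exp(2τ)u(s,τ).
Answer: ψ(s, τ) = -exp(2τ)sin(3s)cos(3τ) + 2exp(2τ)sin(4s)cos(4τ)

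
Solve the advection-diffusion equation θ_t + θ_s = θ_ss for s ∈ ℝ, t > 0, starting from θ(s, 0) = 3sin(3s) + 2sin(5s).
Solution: Change to a moving frame: let η = s - t, σ = t and write θ(s,t) = u(η,σ).
By the chain rule θ_t = u_σ - u_η, θ_s = u_η, θ_ss = u_ηη.
Then θ_t + θ_s = u_σ: the advection term cancels and the PDE becomes the heat equation u_σ = u_ηη on η ∈ ℝ.
Initial data: u(η,0) = θ(η,0) = 3sin(3η) + 2sin(5η).
On η ∈ ℝ each mode satisfies (sin(nη))″ = -n² sin(nη), so exp(-n²σ) sin(nη) solves the heat equation; by superposition u(η,σ) = Σ c_n exp(-n²σ) sin(nη).
Reading off the coefficients: c_3=3, c_5=2, so u(η,σ) = 3exp(-9σ)sin(3η) + 2exp(-25σ)sin(5η).
Substituting back η = s - t, σ = t: θ(s,t) = u(s - t, t).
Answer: θ(s, t) = 3exp(-9t)sin(3s - 3t) + 2exp(-25t)sin(5s - 5t)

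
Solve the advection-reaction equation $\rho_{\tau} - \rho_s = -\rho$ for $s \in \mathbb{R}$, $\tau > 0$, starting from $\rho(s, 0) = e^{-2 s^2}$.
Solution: Substitute $\rho = e^{-\tau}u$, i.e. $u = e^{\tau}\rho$.
By the product rule, $\rho_{\tau} = e^{-\tau}(u_{\tau} - u)$, $\rho_s = e^{-\tau}u_s$.
Substituting into the PDE and dividing by $e^{-\tau}$: $u_{\tau} - u - u_s = -u$.
The lower-order terms cancel, leaving the standard advection equation $u_{\tau} - u_s = 0$.
Initial data for $u$: $u(s,0) = \rho(s,0) = e^{-2 s^2}$.
Solve for $u$:
  By method of characteristics (waves move left with speed 1):
  Along characteristics $s + \tau =$ const, $u$ is constant, so $u(s,\tau) = f(s + \tau)$ with $f = u( \cdot , 0)$.
Hence $u(s,\tau) = e^{-2 (s + \tau)^2}$.
Transform back: $\rho(s,\tau) = e^{-\tau}u(s,\tau)$.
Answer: $\rho(s, \tau) = e^{-\tau} e^{-2 (\tau + s)^2}$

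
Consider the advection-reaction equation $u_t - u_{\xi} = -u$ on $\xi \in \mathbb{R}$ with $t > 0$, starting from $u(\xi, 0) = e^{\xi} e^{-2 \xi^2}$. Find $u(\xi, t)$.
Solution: Substitute $u = e^{\xi}w$, i.e. $w = e^{-\xi}u$.
By the product rule, $u_{\xi} = e^{\xi}(w_{\xi} + w)$, $u_t = e^{\xi}w_t$.
Substituting into the PDE and dividing by $e^{\xi}$: $w_t - (w_{\xi} + w) = -w$.
The lower-order terms cancel, leaving the standard advection equation $w_t - w_{\xi} = 0$.
Initial data for $w$: $w(\xi,0) = e^{-\xi}u(\xi,0) = e^{-2 \xi^2}$.
Solve for $w$:
  By method of characteristics (waves move left with speed 1):
  Along characteristics $\xi + t =$ const, $w$ is constant, so $w(\xi,t) = f(\xi + t)$ with $f = w( \cdot , 0)$.
Hence $w(\xi,t) = e^{-2 (t + \xi)^2}$.
Transform back: $u(\xi,t) = e^{\xi}w(\xi,t)$.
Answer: $u(\xi, t) = e^{\xi} e^{-2 (\xi + t)^2}$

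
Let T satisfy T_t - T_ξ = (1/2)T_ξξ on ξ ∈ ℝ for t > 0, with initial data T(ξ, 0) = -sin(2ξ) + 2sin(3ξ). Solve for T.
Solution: Change to a moving frame: let η = ξ + t, σ = t and write T(ξ,t) = u(η,σ).
By the chain rule T_t = u_σ + u_η, T_ξ = u_η, T_ξξ = u_ηη.
Then T_t - T_ξ = u_σ: the advection term cancels and the PDE becomes the heat equation u_σ = (1/2)u_ηη on η ∈ ℝ.
Initial data: u(η,0) = T(η,0) = -sin(2η) + 2sin(3η).
On η ∈ ℝ each mode satisfies (sin(nη))″ = -n² sin(nη), so exp(-n²σ/2) sin(nη) solves the heat equation; by superposition u(η,σ) = Σ c_n exp(-n²σ/2) sin(nη).
Reading off the coefficients: c_2=-1, c_3=2, so u(η,σ) = -exp(-2σ)sin(2η) + 2exp(-9σ/2)sin(3η).
Substituting back η = ξ + t, σ = t: T(ξ,t) = u(ξ + t, t).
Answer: T(ξ, t) = -exp(-2t)sin(2t + 2ξ) + 2exp(-9t/2)sin(3t + 3ξ)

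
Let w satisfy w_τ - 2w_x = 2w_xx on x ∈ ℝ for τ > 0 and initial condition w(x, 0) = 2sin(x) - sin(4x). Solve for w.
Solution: Change to a moving frame: let η = x + 2τ, σ = τ and write w(x,τ) = u(η,σ).
By the chain rule w_τ = u_σ + 2u_η, w_x = u_η, w_xx = u_ηη.
Then w_τ - 2w_x = u_σ: the advection term cancels and the PDE becomes the heat equation u_σ = 2u_ηη on η ∈ ℝ.
Initial data: u(η,0) = w(η,0) = 2sin(η) - sin(4η).
On η ∈ ℝ each mode satisfies (sin(nη))″ = -n² sin(nη), so exp(-2n²σ) sin(nη) solves the heat equation; by superposition u(η,σ) = Σ c_n exp(-2n²σ) sin(nη).
Reading off the coefficients: c_1=2, c_4=-1, so u(η,σ) = 2exp(-2σ)sin(η) - exp(-32σ)sin(4η).
Substituting back η = x + 2τ, σ = τ: w(x,τ) = u(x + 2τ, τ).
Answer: w(x, τ) = 2exp(-2τ)sin(x + 2τ) - exp(-32τ)sin(4x + 8τ)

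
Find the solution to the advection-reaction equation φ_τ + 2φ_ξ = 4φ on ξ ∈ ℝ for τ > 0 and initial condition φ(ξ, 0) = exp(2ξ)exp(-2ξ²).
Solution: Substitute φ = exp(2ξ)u.
Then φ_ξ = exp(2ξ)(u_ξ + 2u), φ_τ = exp(2ξ)u_τ; substituting and dividing by exp(2ξ), the lower-order terms cancel: u_τ + 2u_ξ = 0 (standard advection equation).
Data for u: u(ξ,0) = exp(-2ξ)φ(ξ,0) = exp(-2ξ²).
By characteristics (dξ/dτ = 2), u(ξ,τ) = f(ξ - 2τ) with f = u(·, 0).
So u(ξ,τ) = exp(-2(ξ - 2τ)²), and φ(ξ,τ) = exp(2ξ)u(ξ,τ).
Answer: φ(ξ, τ) = exp(2ξ)exp(-2(ξ - 2τ)²)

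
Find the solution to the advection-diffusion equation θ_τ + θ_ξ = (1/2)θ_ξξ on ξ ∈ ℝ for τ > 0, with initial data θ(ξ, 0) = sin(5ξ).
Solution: Change to a moving frame: let η = ξ - τ, σ = τ and write θ(ξ,τ) = u(η,σ).
By the chain rule θ_τ = u_σ - u_η, θ_ξ = u_η, θ_ξξ = u_ηη.
Then θ_τ + θ_ξ = u_σ: the advection term cancels and the PDE becomes the heat equation u_σ = (1/2)u_ηη on η ∈ ℝ.
Initial data: u(η,0) = θ(η,0) = sin(5η).
On η ∈ ℝ each mode satisfies (sin(nη))″ = -n² sin(nη), so exp(-n²σ/2) sin(nη) solves the heat equation; by superposition u(η,σ) = Σ c_n exp(-n²σ/2) sin(nη).
Reading off the coefficients: c_5=1, so u(η,σ) = exp(-25σ/2)sin(5η).
Substituting back η = ξ - τ, σ = τ: θ(ξ,τ) = u(ξ - τ, τ).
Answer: θ(ξ, τ) = exp(-25τ/2)sin(5ξ - 5τ)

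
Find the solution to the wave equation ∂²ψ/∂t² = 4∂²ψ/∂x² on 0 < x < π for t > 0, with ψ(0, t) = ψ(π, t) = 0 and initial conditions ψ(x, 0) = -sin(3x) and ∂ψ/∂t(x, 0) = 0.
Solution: Using separation of variables ψ = X(x)T(t):
Eigenfunctions: sin(nx), n = 1, 2, 3, ...
General solution: ψ(x, t) = Σ [A_n cos(2n t) + B_n sin(2n t)] sin(nx)
From ψ(x,0) = -sin(3x): A_3=-1. From ψ_t(x,0) = 0: all B_n = 0.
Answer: ψ(x, t) = -sin(3x)cos(6t)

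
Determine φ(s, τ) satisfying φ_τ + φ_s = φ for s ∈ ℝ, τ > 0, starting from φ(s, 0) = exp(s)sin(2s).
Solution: Substitute φ = exp(s)u, i.e. u = exp(-s)φ.
By the product rule, φ_s = exp(s)(u_s + u), φ_τ = exp(s)u_τ.
Substituting into the PDE and dividing by exp(s): u_τ + (u_s + u) = u.
The lower-order terms cancel, leaving the standard advection equation u_τ + u_s = 0.
Initial data for u: u(s,0) = exp(-s)φ(s,0) = sin(2s).
Solve for u:
  By method of characteristics (waves move right with speed 1):
  Along characteristics s - τ = const, u is constant, so u(s,τ) = f(s - τ) with f = u(·, 0).
Hence u(s,τ) = sin(2s - 2τ).
Transform back: φ(s,τ) = exp(s)u(s,τ).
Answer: φ(s, τ) = exp(s)sin(2s - 2τ)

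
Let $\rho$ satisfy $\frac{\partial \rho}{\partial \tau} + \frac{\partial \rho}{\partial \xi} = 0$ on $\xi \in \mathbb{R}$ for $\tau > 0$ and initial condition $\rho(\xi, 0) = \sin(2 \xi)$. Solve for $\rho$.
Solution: By characteristics ($d\xi/d\tau = 1$), $\rho(\xi,\tau) = f(\xi - \tau)$ with $f = \rho( \cdot , 0)$.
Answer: $\rho(\xi, \tau) = - \sin(2 \tau - 2 \xi)$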